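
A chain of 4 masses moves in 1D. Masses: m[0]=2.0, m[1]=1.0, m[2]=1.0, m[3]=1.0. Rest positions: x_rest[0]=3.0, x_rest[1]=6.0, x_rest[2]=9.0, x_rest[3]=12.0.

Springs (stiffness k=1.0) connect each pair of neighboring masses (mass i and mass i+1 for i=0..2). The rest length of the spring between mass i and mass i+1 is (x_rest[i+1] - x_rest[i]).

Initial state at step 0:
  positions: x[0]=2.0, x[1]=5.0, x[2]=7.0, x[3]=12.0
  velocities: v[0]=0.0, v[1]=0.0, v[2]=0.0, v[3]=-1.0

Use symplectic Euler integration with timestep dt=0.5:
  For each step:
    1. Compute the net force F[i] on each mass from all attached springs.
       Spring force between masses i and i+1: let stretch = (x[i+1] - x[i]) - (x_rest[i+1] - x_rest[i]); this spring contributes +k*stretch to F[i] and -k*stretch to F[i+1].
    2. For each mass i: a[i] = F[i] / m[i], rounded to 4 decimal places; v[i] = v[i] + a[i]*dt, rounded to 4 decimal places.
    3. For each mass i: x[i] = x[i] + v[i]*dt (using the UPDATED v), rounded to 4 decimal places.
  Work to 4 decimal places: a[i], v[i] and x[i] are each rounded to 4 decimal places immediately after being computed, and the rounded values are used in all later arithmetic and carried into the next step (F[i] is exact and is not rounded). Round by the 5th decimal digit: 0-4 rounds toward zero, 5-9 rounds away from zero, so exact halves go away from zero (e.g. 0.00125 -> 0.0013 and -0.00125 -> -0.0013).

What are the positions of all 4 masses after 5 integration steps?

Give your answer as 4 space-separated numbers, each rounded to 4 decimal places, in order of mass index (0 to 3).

Answer: 1.7319 5.4922 6.9109 9.6333

Derivation:
Step 0: x=[2.0000 5.0000 7.0000 12.0000] v=[0.0000 0.0000 0.0000 -1.0000]
Step 1: x=[2.0000 4.7500 7.7500 11.0000] v=[0.0000 -0.5000 1.5000 -2.0000]
Step 2: x=[1.9688 4.5625 8.5625 9.9375] v=[-0.0625 -0.3750 1.6250 -2.1250]
Step 3: x=[1.8868 4.7266 8.7188 9.2813] v=[-0.1641 0.3282 0.3125 -1.3125]
Step 4: x=[1.7847 5.1788 8.0176 9.2344] v=[-0.2042 0.9044 -1.4024 -0.0938]
Step 5: x=[1.7319 5.4922 6.9109 9.6333] v=[-0.1057 0.6268 -2.2134 0.7978]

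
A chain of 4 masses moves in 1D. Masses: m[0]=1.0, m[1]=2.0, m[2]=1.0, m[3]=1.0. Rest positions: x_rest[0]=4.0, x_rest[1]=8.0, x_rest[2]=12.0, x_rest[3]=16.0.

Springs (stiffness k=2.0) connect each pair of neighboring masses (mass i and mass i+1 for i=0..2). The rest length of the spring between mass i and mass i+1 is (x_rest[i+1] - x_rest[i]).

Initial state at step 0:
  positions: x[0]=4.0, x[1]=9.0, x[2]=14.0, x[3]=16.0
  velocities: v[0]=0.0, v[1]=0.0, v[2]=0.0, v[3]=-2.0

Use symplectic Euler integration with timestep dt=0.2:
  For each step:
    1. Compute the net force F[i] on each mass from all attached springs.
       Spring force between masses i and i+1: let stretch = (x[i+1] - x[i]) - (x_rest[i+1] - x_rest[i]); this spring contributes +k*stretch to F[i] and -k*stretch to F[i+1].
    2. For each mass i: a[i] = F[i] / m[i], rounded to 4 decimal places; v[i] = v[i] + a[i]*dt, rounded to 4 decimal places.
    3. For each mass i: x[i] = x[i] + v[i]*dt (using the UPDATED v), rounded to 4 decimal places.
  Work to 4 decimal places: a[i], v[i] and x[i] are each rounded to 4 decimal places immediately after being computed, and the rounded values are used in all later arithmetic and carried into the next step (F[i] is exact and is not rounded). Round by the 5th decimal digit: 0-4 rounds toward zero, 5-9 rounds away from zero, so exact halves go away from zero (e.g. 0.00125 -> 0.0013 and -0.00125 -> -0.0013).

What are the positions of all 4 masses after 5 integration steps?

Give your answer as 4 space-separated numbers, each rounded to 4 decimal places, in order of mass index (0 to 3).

Step 0: x=[4.0000 9.0000 14.0000 16.0000] v=[0.0000 0.0000 0.0000 -2.0000]
Step 1: x=[4.0800 9.0000 13.7600 15.7600] v=[0.4000 0.0000 -1.2000 -1.2000]
Step 2: x=[4.2336 8.9936 13.2992 15.6800] v=[0.7680 -0.0320 -2.3040 -0.4000]
Step 3: x=[4.4480 8.9690 12.6844 15.7295] v=[1.0720 -0.1229 -3.0739 0.2477]
Step 4: x=[4.7041 8.9122 12.0160 15.8554] v=[1.2804 -0.2840 -3.3420 0.6297]
Step 5: x=[4.9768 8.8112 11.4064 15.9942] v=[1.3636 -0.5049 -3.0478 0.6939]

Answer: 4.9768 8.8112 11.4064 15.9942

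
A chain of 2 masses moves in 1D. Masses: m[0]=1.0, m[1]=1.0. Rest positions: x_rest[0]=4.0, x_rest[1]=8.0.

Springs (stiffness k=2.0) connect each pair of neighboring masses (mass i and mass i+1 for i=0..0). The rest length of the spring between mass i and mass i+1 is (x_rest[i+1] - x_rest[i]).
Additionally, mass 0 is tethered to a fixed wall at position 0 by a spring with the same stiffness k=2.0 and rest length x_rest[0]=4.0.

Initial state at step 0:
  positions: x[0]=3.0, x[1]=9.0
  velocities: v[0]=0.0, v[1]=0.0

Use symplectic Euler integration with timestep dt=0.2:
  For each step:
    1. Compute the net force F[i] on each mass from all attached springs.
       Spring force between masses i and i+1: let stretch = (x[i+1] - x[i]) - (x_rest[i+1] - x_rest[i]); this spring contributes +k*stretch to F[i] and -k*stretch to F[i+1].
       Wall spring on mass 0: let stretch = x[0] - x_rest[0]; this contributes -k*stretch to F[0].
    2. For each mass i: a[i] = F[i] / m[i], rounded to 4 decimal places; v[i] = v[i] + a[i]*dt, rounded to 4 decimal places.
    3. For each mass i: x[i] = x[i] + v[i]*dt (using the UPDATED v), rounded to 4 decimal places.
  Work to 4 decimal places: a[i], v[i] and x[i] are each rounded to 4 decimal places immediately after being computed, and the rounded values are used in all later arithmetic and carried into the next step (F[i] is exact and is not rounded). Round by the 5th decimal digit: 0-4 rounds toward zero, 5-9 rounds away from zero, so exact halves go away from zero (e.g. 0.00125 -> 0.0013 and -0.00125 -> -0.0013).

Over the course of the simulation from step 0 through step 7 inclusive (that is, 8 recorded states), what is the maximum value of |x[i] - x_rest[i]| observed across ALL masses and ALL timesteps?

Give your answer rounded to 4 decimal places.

Answer: 1.2629

Derivation:
Step 0: x=[3.0000 9.0000] v=[0.0000 0.0000]
Step 1: x=[3.2400 8.8400] v=[1.2000 -0.8000]
Step 2: x=[3.6688 8.5520] v=[2.1440 -1.4400]
Step 3: x=[4.1948 8.1933] v=[2.6298 -1.7933]
Step 4: x=[4.7051 7.8348] v=[2.5513 -1.7927]
Step 5: x=[5.0893 7.5459] v=[1.9211 -1.4446]
Step 6: x=[5.2629 7.3805] v=[0.8680 -0.8272]
Step 7: x=[5.1849 7.3657] v=[-0.3901 -0.0742]
Max displacement = 1.2629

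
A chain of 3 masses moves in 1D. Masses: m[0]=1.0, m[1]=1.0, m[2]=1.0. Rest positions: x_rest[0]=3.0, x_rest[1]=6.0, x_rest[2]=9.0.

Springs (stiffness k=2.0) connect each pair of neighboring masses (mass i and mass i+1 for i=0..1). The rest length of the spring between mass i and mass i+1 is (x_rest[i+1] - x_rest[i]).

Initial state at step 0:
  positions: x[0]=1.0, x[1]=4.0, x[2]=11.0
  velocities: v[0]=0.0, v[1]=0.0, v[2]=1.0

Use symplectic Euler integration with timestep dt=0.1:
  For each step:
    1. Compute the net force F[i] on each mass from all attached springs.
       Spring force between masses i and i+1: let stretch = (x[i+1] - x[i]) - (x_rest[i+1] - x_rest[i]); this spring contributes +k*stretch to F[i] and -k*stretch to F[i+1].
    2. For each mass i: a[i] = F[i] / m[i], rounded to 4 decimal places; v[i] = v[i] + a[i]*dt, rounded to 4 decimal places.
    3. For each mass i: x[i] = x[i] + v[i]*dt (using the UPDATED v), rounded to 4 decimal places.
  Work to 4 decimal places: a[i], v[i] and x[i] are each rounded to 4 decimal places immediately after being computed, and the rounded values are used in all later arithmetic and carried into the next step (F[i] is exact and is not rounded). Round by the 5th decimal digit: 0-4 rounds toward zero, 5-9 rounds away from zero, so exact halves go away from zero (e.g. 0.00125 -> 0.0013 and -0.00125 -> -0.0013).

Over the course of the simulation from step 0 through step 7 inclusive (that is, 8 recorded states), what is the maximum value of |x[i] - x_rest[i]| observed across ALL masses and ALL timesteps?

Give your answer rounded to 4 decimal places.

Step 0: x=[1.0000 4.0000 11.0000] v=[0.0000 0.0000 1.0000]
Step 1: x=[1.0000 4.0800 11.0200] v=[0.0000 0.8000 0.2000]
Step 2: x=[1.0016 4.2372 10.9612] v=[0.0160 1.5720 -0.5880]
Step 3: x=[1.0079 4.4642 10.8279] v=[0.0631 2.2697 -1.3328]
Step 4: x=[1.0233 4.7493 10.6274] v=[0.1544 2.8512 -2.0055]
Step 5: x=[1.0533 5.0775 10.3693] v=[0.2996 3.2816 -2.5811]
Step 6: x=[1.1037 5.4310 10.0654] v=[0.5044 3.5351 -3.0395]
Step 7: x=[1.1807 5.7907 9.7288] v=[0.7699 3.5965 -3.3664]
Max displacement = 2.0200

Answer: 2.0200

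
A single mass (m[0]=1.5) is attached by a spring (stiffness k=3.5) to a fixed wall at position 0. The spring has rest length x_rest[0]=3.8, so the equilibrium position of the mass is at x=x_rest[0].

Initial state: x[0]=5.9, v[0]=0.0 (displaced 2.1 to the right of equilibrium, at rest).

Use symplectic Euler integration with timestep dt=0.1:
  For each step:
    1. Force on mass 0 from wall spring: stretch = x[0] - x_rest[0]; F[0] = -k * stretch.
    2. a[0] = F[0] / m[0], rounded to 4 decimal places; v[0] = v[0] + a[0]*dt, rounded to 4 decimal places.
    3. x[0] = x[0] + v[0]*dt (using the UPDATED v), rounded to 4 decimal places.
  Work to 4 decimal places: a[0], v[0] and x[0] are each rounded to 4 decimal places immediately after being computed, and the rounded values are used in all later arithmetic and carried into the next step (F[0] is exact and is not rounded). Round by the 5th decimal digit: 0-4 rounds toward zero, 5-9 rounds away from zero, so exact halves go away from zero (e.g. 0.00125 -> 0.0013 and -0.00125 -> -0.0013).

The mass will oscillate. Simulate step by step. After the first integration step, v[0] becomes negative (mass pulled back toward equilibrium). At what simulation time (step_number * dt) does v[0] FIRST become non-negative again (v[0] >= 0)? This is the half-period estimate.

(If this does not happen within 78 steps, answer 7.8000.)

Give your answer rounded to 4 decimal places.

Answer: 2.1000

Derivation:
Step 0: x=[5.9000] v=[0.0000]
Step 1: x=[5.8510] v=[-0.4900]
Step 2: x=[5.7541] v=[-0.9686]
Step 3: x=[5.6116] v=[-1.4246]
Step 4: x=[5.4269] v=[-1.8473]
Step 5: x=[5.2042] v=[-2.2269]
Step 6: x=[4.9487] v=[-2.5546]
Step 7: x=[4.6664] v=[-2.8226]
Step 8: x=[4.3639] v=[-3.0248]
Step 9: x=[4.0483] v=[-3.1564]
Step 10: x=[3.7269] v=[-3.2143]
Step 11: x=[3.4072] v=[-3.1972]
Step 12: x=[3.0966] v=[-3.1056]
Step 13: x=[2.8025] v=[-2.9415]
Step 14: x=[2.5316] v=[-2.7088]
Step 15: x=[2.2903] v=[-2.4128]
Step 16: x=[2.0843] v=[-2.0605]
Step 17: x=[1.9183] v=[-1.6602]
Step 18: x=[1.7962] v=[-1.2211]
Step 19: x=[1.7208] v=[-0.7536]
Step 20: x=[1.6940] v=[-0.2685]
Step 21: x=[1.7163] v=[0.2229]
First v>=0 after going negative at step 21, time=2.1000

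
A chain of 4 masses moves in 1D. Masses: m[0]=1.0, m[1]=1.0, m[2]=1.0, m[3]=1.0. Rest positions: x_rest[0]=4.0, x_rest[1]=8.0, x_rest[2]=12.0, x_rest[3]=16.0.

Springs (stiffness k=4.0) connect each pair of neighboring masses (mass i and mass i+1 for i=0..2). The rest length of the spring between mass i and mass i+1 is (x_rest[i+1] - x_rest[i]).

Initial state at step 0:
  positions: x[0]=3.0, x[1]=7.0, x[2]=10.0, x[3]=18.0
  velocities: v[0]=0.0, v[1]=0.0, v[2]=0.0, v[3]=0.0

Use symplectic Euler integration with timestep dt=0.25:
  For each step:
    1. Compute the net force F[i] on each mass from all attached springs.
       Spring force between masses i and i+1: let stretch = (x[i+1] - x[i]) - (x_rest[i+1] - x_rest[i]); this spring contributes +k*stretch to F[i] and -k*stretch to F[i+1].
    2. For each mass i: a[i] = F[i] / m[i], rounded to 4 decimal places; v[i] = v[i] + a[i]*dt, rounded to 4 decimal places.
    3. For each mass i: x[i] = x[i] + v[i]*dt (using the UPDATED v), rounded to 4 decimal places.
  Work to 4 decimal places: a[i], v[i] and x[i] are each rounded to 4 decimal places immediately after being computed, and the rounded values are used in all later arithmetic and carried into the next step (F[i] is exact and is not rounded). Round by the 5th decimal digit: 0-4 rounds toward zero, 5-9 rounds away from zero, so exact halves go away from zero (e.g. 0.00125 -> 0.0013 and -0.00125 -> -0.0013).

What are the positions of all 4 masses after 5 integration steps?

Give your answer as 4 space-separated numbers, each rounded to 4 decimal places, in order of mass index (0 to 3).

Answer: 3.1251 9.0430 11.3946 14.4376

Derivation:
Step 0: x=[3.0000 7.0000 10.0000 18.0000] v=[0.0000 0.0000 0.0000 0.0000]
Step 1: x=[3.0000 6.7500 11.2500 17.0000] v=[0.0000 -1.0000 5.0000 -4.0000]
Step 2: x=[2.9375 6.6875 12.8125 15.5625] v=[-0.2500 -0.2500 6.2500 -5.7500]
Step 3: x=[2.8125 7.2188 13.5313 14.4375] v=[-0.5000 2.1250 2.8750 -4.5000]
Step 4: x=[2.7891 8.2266 12.8985 14.0860] v=[-0.0937 4.0312 -2.5313 -1.4062]
Step 5: x=[3.1251 9.0430 11.3946 14.4376] v=[1.3438 3.2656 -6.0157 1.4063]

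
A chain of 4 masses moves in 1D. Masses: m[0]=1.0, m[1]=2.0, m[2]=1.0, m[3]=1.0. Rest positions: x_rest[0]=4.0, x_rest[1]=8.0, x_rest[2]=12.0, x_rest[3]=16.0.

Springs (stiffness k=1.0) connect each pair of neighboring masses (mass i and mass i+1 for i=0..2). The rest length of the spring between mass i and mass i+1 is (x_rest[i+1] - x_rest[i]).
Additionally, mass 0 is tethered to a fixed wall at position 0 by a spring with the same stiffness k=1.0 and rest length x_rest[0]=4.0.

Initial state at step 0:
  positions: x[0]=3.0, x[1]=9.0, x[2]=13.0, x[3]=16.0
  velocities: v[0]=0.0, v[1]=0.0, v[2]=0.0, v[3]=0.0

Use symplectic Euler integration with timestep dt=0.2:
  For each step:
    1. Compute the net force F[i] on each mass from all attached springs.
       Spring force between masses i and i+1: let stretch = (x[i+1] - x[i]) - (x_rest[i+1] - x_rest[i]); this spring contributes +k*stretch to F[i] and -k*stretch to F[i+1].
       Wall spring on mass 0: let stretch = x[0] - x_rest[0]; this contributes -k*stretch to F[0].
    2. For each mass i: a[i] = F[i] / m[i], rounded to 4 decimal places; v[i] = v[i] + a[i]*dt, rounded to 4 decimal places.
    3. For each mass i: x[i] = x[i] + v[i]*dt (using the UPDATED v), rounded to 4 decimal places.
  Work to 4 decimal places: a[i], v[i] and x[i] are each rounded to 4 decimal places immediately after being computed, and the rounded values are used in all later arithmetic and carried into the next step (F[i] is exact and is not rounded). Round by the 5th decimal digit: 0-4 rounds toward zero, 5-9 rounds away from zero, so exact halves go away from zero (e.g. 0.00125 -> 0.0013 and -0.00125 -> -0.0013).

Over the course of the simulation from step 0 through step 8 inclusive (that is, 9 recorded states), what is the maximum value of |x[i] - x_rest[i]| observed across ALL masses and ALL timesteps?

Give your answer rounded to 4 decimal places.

Answer: 1.3972

Derivation:
Step 0: x=[3.0000 9.0000 13.0000 16.0000] v=[0.0000 0.0000 0.0000 0.0000]
Step 1: x=[3.1200 8.9600 12.9600 16.0400] v=[0.6000 -0.2000 -0.2000 0.2000]
Step 2: x=[3.3488 8.8832 12.8832 16.1168] v=[1.1440 -0.3840 -0.3840 0.3840]
Step 3: x=[3.6650 8.7757 12.7757 16.2243] v=[1.5811 -0.5374 -0.5373 0.5373]
Step 4: x=[4.0390 8.6460 12.6462 16.3538] v=[1.8702 -0.6485 -0.6476 0.6476]
Step 5: x=[4.4358 8.5042 12.5050 16.4950] v=[1.9838 -0.7092 -0.7061 0.7061]
Step 6: x=[4.8179 8.3610 12.3633 16.6366] v=[1.9103 -0.7160 -0.7083 0.7081]
Step 7: x=[5.1490 8.2270 12.2325 16.7673] v=[1.6553 -0.6701 -0.6541 0.6534]
Step 8: x=[5.3972 8.1115 12.1229 16.8766] v=[1.2411 -0.5773 -0.5482 0.5464]
Max displacement = 1.3972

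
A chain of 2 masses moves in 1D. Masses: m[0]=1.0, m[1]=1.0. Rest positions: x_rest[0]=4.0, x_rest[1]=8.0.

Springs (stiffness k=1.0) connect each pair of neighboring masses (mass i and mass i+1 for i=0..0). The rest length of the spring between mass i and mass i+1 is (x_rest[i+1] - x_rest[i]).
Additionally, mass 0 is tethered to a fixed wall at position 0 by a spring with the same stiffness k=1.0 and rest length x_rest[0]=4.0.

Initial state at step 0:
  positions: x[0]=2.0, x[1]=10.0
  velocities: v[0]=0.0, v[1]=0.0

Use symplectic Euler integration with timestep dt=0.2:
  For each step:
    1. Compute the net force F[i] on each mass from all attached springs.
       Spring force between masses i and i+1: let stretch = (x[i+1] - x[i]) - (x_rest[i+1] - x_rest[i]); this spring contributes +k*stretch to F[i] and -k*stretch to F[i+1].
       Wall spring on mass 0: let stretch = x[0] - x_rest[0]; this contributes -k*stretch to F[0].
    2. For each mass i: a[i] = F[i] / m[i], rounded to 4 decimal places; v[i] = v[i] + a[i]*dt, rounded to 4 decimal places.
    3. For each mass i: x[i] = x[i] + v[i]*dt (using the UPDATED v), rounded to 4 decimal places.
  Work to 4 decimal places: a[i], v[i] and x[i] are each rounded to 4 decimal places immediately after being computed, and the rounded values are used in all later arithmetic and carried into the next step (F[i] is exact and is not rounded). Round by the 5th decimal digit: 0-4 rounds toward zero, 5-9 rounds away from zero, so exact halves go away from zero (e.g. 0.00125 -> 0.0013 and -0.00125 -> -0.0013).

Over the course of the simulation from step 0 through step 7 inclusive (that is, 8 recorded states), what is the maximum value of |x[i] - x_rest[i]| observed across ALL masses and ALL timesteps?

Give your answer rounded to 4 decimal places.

Answer: 2.0143

Derivation:
Step 0: x=[2.0000 10.0000] v=[0.0000 0.0000]
Step 1: x=[2.2400 9.8400] v=[1.2000 -0.8000]
Step 2: x=[2.6944 9.5360] v=[2.2720 -1.5200]
Step 3: x=[3.3147 9.1183] v=[3.1014 -2.0883]
Step 4: x=[4.0345 8.6285] v=[3.5992 -2.4490]
Step 5: x=[4.7767 8.1149] v=[3.7111 -2.5678]
Step 6: x=[5.4614 7.6278] v=[3.4234 -2.4354]
Step 7: x=[6.0143 7.2141] v=[2.7644 -2.0687]
Max displacement = 2.0143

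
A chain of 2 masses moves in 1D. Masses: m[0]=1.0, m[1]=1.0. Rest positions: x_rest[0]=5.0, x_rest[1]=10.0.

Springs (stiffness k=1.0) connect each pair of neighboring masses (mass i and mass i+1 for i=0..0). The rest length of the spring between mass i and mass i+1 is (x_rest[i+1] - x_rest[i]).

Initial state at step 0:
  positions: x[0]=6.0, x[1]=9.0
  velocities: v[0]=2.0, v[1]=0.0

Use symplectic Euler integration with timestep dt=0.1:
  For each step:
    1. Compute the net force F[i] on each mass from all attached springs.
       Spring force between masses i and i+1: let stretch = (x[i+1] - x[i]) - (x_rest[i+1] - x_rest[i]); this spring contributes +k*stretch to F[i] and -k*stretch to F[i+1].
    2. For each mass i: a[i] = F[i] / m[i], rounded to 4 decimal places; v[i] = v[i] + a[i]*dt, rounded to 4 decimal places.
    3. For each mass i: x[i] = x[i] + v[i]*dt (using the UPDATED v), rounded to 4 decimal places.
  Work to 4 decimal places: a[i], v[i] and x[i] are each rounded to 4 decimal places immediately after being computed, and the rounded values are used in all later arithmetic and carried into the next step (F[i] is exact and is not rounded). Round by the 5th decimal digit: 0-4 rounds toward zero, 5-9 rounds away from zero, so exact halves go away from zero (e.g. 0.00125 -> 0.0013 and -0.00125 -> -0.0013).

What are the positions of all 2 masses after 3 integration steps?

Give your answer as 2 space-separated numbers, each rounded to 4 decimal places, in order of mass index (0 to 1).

Answer: 6.4740 9.1260

Derivation:
Step 0: x=[6.0000 9.0000] v=[2.0000 0.0000]
Step 1: x=[6.1800 9.0200] v=[1.8000 0.2000]
Step 2: x=[6.3384 9.0616] v=[1.5840 0.4160]
Step 3: x=[6.4740 9.1260] v=[1.3563 0.6437]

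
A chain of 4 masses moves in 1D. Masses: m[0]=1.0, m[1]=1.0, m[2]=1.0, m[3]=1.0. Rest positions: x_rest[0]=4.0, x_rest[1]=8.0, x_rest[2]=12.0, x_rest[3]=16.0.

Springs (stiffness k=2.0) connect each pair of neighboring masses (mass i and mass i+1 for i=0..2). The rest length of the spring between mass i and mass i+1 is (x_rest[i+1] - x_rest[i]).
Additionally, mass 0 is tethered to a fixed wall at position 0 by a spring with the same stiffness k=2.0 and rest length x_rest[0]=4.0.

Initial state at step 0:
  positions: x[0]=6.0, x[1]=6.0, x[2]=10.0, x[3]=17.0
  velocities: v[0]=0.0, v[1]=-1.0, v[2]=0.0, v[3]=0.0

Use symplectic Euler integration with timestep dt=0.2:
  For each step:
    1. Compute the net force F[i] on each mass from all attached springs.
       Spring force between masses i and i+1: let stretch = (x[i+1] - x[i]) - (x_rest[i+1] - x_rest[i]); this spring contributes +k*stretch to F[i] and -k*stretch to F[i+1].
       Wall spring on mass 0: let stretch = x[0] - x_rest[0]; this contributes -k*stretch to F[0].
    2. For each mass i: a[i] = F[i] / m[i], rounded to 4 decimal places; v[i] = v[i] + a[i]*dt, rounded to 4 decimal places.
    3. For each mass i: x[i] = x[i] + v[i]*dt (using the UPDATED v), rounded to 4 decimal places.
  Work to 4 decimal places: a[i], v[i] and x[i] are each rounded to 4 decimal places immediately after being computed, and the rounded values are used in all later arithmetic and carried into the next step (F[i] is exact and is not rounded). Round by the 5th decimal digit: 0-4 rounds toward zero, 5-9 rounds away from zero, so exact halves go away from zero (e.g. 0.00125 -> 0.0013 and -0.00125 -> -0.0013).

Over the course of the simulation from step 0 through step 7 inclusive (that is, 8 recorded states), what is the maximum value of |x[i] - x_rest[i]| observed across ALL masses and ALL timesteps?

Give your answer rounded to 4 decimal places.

Step 0: x=[6.0000 6.0000 10.0000 17.0000] v=[0.0000 -1.0000 0.0000 0.0000]
Step 1: x=[5.5200 6.1200 10.2400 16.7600] v=[-2.4000 0.6000 1.2000 -1.2000]
Step 2: x=[4.6464 6.5216 10.6720 16.3184] v=[-4.3680 2.0080 2.1600 -2.2080]
Step 3: x=[3.5511 7.1052 11.2237 15.7451] v=[-5.4765 2.9181 2.7584 -2.8666]
Step 4: x=[2.4560 7.7340 11.8076 15.1301] v=[-5.4753 3.1439 2.9196 -3.0752]
Step 5: x=[1.5867 8.2664 12.3314 14.5693] v=[-4.3465 2.6621 2.6192 -2.8042]
Step 6: x=[1.1248 8.5896 12.7091 14.1494] v=[-2.3093 1.6162 1.8884 -2.0994]
Step 7: x=[1.1701 8.6452 12.8724 13.9343] v=[0.2267 0.2781 0.8167 -1.0755]
Max displacement = 2.8752

Answer: 2.8752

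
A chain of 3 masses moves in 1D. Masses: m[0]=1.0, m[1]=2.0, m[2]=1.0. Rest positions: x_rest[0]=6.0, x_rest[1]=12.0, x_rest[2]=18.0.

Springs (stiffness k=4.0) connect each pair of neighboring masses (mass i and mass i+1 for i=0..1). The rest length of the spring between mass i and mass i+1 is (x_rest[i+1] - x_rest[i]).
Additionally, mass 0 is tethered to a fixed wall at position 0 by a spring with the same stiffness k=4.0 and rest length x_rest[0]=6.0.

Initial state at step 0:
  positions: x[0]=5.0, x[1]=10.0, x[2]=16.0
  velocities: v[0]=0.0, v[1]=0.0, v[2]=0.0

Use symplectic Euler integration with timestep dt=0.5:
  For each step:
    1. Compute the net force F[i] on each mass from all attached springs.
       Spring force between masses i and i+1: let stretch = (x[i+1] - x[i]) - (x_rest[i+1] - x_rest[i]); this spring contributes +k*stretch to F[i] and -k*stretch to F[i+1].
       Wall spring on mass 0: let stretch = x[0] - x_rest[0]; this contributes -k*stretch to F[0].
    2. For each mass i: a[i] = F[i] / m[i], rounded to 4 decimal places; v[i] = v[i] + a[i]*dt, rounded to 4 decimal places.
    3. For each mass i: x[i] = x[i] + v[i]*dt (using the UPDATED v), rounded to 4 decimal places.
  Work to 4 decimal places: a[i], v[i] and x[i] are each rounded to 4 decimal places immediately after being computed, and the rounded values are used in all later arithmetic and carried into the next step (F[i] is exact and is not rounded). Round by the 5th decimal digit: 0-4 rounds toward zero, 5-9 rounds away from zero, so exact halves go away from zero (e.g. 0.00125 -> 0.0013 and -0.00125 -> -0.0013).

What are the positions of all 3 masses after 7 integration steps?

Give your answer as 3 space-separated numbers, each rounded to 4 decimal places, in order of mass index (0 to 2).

Step 0: x=[5.0000 10.0000 16.0000] v=[0.0000 0.0000 0.0000]
Step 1: x=[5.0000 10.5000 16.0000] v=[0.0000 1.0000 0.0000]
Step 2: x=[5.5000 11.0000 16.5000] v=[1.0000 1.0000 1.0000]
Step 3: x=[6.0000 11.5000 17.5000] v=[1.0000 1.0000 2.0000]
Step 4: x=[6.0000 12.2500 18.5000] v=[0.0000 1.5000 2.0000]
Step 5: x=[6.2500 13.0000 19.2500] v=[0.5000 1.5000 1.5000]
Step 6: x=[7.0000 13.5000 19.7500] v=[1.5000 1.0000 1.0000]
Step 7: x=[7.2500 13.8750 20.0000] v=[0.5000 0.7500 0.5000]

Answer: 7.2500 13.8750 20.0000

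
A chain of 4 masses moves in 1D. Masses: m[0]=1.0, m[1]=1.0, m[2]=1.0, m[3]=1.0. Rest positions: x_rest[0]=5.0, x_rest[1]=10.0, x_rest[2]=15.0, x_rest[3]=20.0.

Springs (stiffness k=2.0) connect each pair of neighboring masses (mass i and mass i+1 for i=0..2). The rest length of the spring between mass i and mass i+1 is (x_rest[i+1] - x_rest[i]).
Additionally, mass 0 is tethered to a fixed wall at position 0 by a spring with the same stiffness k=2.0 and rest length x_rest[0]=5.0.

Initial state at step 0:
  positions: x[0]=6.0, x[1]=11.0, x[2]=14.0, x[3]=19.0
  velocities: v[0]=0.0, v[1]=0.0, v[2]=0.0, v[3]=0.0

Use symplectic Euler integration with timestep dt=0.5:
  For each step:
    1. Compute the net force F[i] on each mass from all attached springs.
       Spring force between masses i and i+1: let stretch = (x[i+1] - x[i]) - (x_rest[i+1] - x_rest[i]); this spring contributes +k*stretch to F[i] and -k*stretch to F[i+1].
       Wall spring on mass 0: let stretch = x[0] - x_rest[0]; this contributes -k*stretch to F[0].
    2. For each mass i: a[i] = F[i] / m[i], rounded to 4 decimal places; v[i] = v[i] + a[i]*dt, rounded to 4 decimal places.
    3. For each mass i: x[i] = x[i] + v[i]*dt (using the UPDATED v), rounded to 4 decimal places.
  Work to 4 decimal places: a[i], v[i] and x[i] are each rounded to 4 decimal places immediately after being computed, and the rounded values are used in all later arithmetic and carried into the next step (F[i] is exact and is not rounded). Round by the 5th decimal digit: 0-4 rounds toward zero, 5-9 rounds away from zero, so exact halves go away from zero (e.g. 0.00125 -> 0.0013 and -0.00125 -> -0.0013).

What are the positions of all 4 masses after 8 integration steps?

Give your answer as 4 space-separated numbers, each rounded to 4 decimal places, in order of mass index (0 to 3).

Answer: 5.3712 11.8282 15.1095 19.0235

Derivation:
Step 0: x=[6.0000 11.0000 14.0000 19.0000] v=[0.0000 0.0000 0.0000 0.0000]
Step 1: x=[5.5000 10.0000 15.0000 19.0000] v=[-1.0000 -2.0000 2.0000 0.0000]
Step 2: x=[4.5000 9.2500 15.5000 19.5000] v=[-2.0000 -1.5000 1.0000 1.0000]
Step 3: x=[3.6250 9.2500 14.8750 20.5000] v=[-1.7500 0.0000 -1.2500 2.0000]
Step 4: x=[3.7500 9.2500 14.2500 21.1875] v=[0.2500 0.0000 -1.2500 1.3750]
Step 5: x=[4.7500 9.0000 14.5938 20.9063] v=[2.0000 -0.5000 0.6875 -0.5625]
Step 6: x=[5.5000 9.4219 15.2969 19.9688] v=[1.5000 0.8438 1.4062 -1.8750]
Step 7: x=[5.4610 10.8204 15.3985 19.1954] v=[-0.0781 2.7969 0.2031 -1.5469]
Step 8: x=[5.3712 11.8282 15.1095 19.0235] v=[-0.1797 2.0156 -0.5781 -0.3438]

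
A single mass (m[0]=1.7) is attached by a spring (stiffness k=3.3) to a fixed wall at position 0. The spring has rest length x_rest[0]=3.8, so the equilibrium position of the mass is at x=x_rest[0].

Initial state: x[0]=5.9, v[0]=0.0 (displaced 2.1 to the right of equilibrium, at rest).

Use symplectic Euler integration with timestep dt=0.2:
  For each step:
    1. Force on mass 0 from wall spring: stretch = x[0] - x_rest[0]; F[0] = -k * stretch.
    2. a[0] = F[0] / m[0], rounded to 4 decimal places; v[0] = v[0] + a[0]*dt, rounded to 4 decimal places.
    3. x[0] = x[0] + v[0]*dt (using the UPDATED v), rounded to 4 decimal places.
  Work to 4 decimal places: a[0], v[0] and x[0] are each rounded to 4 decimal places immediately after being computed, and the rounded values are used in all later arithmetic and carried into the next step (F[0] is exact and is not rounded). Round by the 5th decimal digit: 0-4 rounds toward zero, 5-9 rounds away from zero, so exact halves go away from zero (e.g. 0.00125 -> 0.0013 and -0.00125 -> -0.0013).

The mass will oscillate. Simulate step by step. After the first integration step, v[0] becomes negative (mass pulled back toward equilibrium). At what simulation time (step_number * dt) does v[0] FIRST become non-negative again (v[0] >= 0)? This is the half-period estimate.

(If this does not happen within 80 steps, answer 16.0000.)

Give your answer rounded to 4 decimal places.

Step 0: x=[5.9000] v=[0.0000]
Step 1: x=[5.7369] v=[-0.8153]
Step 2: x=[5.4234] v=[-1.5673]
Step 3: x=[4.9839] v=[-2.1976]
Step 4: x=[4.4525] v=[-2.6572]
Step 5: x=[3.8704] v=[-2.9105]
Step 6: x=[3.2828] v=[-2.9378]
Step 7: x=[2.7354] v=[-2.7370]
Step 8: x=[2.2707] v=[-2.3237]
Step 9: x=[1.9247] v=[-1.7300]
Step 10: x=[1.7243] v=[-1.0019]
Step 11: x=[1.6851] v=[-0.1960]
Step 12: x=[1.8101] v=[0.6251]
First v>=0 after going negative at step 12, time=2.4000

Answer: 2.4000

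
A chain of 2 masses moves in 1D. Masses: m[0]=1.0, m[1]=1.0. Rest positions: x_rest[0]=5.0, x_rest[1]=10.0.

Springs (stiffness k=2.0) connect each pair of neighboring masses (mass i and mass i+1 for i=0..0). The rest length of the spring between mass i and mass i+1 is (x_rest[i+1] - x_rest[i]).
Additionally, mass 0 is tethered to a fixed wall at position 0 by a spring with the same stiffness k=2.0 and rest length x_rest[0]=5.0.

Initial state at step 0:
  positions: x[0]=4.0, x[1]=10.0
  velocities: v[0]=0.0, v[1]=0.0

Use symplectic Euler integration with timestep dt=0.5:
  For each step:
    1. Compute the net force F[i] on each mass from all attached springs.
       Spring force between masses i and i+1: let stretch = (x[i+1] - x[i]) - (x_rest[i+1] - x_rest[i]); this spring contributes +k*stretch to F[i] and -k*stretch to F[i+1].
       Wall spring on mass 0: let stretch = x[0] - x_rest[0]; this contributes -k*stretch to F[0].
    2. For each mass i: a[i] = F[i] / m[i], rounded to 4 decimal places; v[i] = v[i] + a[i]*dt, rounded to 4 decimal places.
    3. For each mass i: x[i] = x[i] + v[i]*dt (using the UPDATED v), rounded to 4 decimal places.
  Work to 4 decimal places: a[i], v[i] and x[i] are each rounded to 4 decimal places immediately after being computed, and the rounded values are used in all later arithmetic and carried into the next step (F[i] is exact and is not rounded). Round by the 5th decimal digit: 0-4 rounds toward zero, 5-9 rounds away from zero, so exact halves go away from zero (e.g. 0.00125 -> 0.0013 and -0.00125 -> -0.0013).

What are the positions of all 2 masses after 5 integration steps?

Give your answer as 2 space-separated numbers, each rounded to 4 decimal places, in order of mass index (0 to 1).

Step 0: x=[4.0000 10.0000] v=[0.0000 0.0000]
Step 1: x=[5.0000 9.5000] v=[2.0000 -1.0000]
Step 2: x=[5.7500 9.2500] v=[1.5000 -0.5000]
Step 3: x=[5.3750 9.7500] v=[-0.7500 1.0000]
Step 4: x=[4.5000 10.5625] v=[-1.7500 1.6250]
Step 5: x=[4.4063 10.8438] v=[-0.1875 0.5625]

Answer: 4.4063 10.8438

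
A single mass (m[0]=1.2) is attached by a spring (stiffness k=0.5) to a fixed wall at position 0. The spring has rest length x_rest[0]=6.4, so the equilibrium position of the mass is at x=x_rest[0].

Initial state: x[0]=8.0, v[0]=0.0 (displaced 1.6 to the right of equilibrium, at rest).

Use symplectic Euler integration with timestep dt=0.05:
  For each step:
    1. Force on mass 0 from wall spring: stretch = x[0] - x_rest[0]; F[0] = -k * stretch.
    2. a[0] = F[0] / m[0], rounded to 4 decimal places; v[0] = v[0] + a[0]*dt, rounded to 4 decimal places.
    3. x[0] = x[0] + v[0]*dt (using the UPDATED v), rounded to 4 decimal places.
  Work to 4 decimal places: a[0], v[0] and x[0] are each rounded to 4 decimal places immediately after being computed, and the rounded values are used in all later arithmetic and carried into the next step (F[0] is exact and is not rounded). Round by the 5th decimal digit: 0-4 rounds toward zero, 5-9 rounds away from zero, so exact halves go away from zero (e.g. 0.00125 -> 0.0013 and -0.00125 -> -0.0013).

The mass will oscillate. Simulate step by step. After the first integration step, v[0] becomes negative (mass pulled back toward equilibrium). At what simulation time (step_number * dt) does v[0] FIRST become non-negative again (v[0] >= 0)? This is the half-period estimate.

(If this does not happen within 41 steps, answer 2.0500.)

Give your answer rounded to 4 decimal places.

Answer: 2.0500

Derivation:
Step 0: x=[8.0000] v=[0.0000]
Step 1: x=[7.9983] v=[-0.0333]
Step 2: x=[7.9950] v=[-0.0666]
Step 3: x=[7.9900] v=[-0.0998]
Step 4: x=[7.9834] v=[-0.1329]
Step 5: x=[7.9751] v=[-0.1659]
Step 6: x=[7.9652] v=[-0.1987]
Step 7: x=[7.9536] v=[-0.2313]
Step 8: x=[7.9404] v=[-0.2637]
Step 9: x=[7.9256] v=[-0.2958]
Step 10: x=[7.9092] v=[-0.3276]
Step 11: x=[7.8913] v=[-0.3590]
Step 12: x=[7.8718] v=[-0.3901]
Step 13: x=[7.8508] v=[-0.4208]
Step 14: x=[7.8283] v=[-0.4510]
Step 15: x=[7.8043] v=[-0.4808]
Step 16: x=[7.7788] v=[-0.5101]
Step 17: x=[7.7519] v=[-0.5388]
Step 18: x=[7.7236] v=[-0.5670]
Step 19: x=[7.6939] v=[-0.5946]
Step 20: x=[7.6628] v=[-0.6216]
Step 21: x=[7.6304] v=[-0.6479]
Step 22: x=[7.5967] v=[-0.6735]
Step 23: x=[7.5618] v=[-0.6984]
Step 24: x=[7.5257] v=[-0.7226]
Step 25: x=[7.4884] v=[-0.7461]
Step 26: x=[7.4500] v=[-0.7688]
Step 27: x=[7.4105] v=[-0.7907]
Step 28: x=[7.3699] v=[-0.8118]
Step 29: x=[7.3283] v=[-0.8320]
Step 30: x=[7.2857] v=[-0.8513]
Step 31: x=[7.2422] v=[-0.8698]
Step 32: x=[7.1978] v=[-0.8873]
Step 33: x=[7.1526] v=[-0.9039]
Step 34: x=[7.1066] v=[-0.9196]
Step 35: x=[7.0599] v=[-0.9343]
Step 36: x=[7.0125] v=[-0.9481]
Step 37: x=[6.9645] v=[-0.9609]
Step 38: x=[6.9159] v=[-0.9727]
Step 39: x=[6.8667] v=[-0.9835]
Step 40: x=[6.8170] v=[-0.9932]
Step 41: x=[6.7669] v=[-1.0019]
v[0] did not become non-negative within 41 steps; using fallback time=2.0500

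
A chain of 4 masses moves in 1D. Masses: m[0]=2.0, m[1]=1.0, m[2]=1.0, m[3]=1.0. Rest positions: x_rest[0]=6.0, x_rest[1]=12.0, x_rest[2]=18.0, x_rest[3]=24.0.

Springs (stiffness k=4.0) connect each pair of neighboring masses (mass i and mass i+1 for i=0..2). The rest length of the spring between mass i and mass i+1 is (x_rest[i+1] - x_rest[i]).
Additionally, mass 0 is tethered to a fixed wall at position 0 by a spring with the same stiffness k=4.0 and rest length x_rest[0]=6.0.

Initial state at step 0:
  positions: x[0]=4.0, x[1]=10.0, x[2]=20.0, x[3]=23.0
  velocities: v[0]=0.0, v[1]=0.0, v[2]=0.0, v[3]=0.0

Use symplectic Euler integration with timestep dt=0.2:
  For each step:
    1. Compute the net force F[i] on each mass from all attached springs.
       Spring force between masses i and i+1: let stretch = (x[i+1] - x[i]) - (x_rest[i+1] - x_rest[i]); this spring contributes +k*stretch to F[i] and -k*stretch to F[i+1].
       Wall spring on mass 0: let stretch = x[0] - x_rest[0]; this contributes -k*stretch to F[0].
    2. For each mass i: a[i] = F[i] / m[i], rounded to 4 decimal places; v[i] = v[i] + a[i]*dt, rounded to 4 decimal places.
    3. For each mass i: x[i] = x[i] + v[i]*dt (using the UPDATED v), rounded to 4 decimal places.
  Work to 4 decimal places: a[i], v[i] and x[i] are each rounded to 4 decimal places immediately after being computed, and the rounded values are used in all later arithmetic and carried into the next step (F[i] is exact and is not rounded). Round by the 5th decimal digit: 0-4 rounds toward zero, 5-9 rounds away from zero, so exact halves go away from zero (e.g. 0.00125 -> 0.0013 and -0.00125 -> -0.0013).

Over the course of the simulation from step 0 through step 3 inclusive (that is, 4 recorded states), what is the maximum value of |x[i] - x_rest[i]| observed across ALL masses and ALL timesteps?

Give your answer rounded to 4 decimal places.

Answer: 2.3023

Derivation:
Step 0: x=[4.0000 10.0000 20.0000 23.0000] v=[0.0000 0.0000 0.0000 0.0000]
Step 1: x=[4.1600 10.6400 18.8800 23.4800] v=[0.8000 3.2000 -5.6000 2.4000]
Step 2: x=[4.5056 11.5616 17.1776 24.1840] v=[1.7280 4.6080 -8.5120 3.5200]
Step 3: x=[5.0552 12.2528 15.6977 24.7270] v=[2.7482 3.4560 -7.3997 2.7149]
Max displacement = 2.3023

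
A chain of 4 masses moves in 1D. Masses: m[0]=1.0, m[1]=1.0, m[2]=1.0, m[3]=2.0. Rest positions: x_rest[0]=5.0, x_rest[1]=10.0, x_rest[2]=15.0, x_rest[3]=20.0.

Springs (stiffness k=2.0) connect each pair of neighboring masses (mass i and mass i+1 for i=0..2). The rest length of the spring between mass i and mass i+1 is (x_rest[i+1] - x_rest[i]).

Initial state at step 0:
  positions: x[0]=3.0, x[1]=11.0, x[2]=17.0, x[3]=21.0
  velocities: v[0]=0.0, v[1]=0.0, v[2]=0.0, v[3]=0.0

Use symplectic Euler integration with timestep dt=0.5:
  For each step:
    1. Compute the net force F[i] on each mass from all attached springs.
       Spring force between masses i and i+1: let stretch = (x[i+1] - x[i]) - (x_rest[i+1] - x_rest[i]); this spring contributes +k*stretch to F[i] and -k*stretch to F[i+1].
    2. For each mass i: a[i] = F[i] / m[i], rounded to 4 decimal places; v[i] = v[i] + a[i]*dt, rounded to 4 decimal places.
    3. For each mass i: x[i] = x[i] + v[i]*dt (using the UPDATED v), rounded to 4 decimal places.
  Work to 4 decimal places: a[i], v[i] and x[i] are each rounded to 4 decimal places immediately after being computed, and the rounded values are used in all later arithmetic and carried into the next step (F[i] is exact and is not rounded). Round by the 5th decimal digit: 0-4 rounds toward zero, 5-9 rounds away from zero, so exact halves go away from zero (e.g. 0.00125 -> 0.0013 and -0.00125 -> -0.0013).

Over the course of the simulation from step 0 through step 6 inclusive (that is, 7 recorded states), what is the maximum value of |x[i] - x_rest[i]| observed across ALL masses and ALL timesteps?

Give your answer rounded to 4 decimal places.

Answer: 2.3257

Derivation:
Step 0: x=[3.0000 11.0000 17.0000 21.0000] v=[0.0000 0.0000 0.0000 0.0000]
Step 1: x=[4.5000 10.0000 16.0000 21.2500] v=[3.0000 -2.0000 -2.0000 0.5000]
Step 2: x=[6.2500 9.2500 14.6250 21.4375] v=[3.5000 -1.5000 -2.7500 0.3750]
Step 3: x=[7.0000 9.6875 13.9688 21.1719] v=[1.5000 0.8750 -1.3125 -0.5313]
Step 4: x=[6.5938 10.9219 14.7735 20.3555] v=[-0.8125 2.4688 1.6093 -1.6329]
Step 5: x=[5.8516 11.9181 16.4434 19.3936] v=[-1.4844 1.9923 3.3397 -1.9239]
Step 6: x=[5.6427 12.1437 17.3257 18.9441] v=[-0.4179 0.4511 1.7646 -0.8990]
Max displacement = 2.3257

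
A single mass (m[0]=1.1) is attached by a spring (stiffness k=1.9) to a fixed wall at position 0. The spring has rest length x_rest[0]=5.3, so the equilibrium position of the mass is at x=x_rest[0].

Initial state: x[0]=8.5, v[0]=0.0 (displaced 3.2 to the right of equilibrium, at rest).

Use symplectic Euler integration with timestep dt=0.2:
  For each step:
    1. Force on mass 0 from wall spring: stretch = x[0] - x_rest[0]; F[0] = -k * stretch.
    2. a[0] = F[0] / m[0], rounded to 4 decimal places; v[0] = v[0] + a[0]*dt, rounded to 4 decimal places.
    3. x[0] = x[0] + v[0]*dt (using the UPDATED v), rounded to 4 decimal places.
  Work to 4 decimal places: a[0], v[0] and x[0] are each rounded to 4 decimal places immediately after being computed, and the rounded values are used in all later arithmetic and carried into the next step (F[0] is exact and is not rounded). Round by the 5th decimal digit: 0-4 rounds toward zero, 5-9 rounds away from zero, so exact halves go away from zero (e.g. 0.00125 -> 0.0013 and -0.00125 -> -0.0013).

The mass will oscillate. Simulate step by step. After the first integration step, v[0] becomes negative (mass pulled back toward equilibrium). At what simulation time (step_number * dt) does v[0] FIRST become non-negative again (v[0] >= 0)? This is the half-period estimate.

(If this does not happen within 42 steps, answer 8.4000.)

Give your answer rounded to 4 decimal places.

Step 0: x=[8.5000] v=[0.0000]
Step 1: x=[8.2789] v=[-1.1055]
Step 2: x=[7.8520] v=[-2.1346]
Step 3: x=[7.2488] v=[-3.0162]
Step 4: x=[6.5109] v=[-3.6894]
Step 5: x=[5.6894] v=[-4.1077]
Step 6: x=[4.8410] v=[-4.2422]
Step 7: x=[4.0243] v=[-4.0836]
Step 8: x=[3.2957] v=[-3.6429]
Step 9: x=[2.7056] v=[-2.9505]
Step 10: x=[2.2947] v=[-2.0543]
Step 11: x=[2.0915] v=[-1.0161]
Step 12: x=[2.1100] v=[0.0923]
First v>=0 after going negative at step 12, time=2.4000

Answer: 2.4000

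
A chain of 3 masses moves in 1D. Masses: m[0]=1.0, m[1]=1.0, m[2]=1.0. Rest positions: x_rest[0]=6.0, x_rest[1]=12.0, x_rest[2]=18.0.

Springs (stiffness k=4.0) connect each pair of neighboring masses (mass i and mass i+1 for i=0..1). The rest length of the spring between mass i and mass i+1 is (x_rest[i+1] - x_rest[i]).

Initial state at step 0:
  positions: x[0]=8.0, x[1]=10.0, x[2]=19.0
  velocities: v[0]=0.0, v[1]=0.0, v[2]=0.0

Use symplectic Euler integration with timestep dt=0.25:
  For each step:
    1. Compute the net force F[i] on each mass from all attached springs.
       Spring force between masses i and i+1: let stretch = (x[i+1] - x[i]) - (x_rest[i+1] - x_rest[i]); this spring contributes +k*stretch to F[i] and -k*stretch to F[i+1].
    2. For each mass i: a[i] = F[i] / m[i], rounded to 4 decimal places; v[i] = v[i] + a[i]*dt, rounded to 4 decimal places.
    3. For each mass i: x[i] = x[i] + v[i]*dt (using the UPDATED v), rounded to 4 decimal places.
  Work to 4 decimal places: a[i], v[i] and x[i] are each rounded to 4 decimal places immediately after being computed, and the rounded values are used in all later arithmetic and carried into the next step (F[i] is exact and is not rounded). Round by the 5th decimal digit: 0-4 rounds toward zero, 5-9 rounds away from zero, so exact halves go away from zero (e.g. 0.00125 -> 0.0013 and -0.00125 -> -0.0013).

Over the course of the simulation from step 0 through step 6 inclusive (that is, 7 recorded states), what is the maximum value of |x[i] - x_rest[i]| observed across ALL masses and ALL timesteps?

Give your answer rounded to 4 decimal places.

Answer: 2.9219

Derivation:
Step 0: x=[8.0000 10.0000 19.0000] v=[0.0000 0.0000 0.0000]
Step 1: x=[7.0000 11.7500 18.2500] v=[-4.0000 7.0000 -3.0000]
Step 2: x=[5.6875 13.9375 17.3750] v=[-5.2500 8.7500 -3.5000]
Step 3: x=[4.9375 14.9219 17.1406] v=[-3.0000 3.9375 -0.9375]
Step 4: x=[5.1836 13.9649 17.8516] v=[0.9844 -3.8282 2.8438]
Step 5: x=[6.1250 11.7842 19.0909] v=[3.7657 -8.7228 4.9571]
Step 6: x=[6.9812 10.0154 20.0035] v=[3.4249 -7.0753 3.6504]
Max displacement = 2.9219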